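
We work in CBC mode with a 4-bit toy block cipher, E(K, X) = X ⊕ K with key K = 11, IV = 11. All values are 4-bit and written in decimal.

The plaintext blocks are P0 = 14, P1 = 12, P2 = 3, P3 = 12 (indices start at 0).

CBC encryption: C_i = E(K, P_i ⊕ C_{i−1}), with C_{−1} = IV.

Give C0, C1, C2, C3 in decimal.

C0: P0 ⊕ 11 = 5; E(K, 5) = 14.
C1: P1 ⊕ 14 = 2; E(K, 2) = 9.
C2: P2 ⊕ 9 = 10; E(K, 10) = 1.
C3: P3 ⊕ 1 = 13; E(K, 13) = 6.

C0 = 14, C1 = 9, C2 = 1, C3 = 6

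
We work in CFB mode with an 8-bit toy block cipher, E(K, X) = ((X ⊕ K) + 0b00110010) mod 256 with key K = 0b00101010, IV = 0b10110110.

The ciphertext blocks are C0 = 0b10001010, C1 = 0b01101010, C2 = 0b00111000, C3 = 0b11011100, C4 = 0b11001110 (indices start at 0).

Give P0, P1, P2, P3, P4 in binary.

P0 = 0b01000100, P1 = 0b10111000, P2 = 0b01001010, P3 = 0b10011000, P4 = 0b11100110

CFB decryption: P_i = C_i ⊕ E(K, C_{i−1}), with C_{−1} = IV.
P0: E(K, 0b10110110) = 0b11001110; 0b10001010 ⊕ 0b11001110 = 0b01000100.
P1: E(K, 0b10001010) = 0b11010010; 0b01101010 ⊕ 0b11010010 = 0b10111000.
P2: E(K, 0b01101010) = 0b01110010; 0b00111000 ⊕ 0b01110010 = 0b01001010.
P3: E(K, 0b00111000) = 0b01000100; 0b11011100 ⊕ 0b01000100 = 0b10011000.
P4: E(K, 0b11011100) = 0b00101000; 0b11001110 ⊕ 0b00101000 = 0b11100110.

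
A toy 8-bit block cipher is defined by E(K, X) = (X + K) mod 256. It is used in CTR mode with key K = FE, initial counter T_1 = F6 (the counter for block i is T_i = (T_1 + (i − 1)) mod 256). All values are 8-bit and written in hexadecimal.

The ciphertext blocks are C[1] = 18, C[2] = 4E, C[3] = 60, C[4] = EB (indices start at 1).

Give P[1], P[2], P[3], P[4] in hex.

P[1] = EC, P[2] = BB, P[3] = 96, P[4] = 1C

CTR decryption: S_i = E(K, T_i) where T_i is the counter for block i; P_i = C_i ⊕ S_i.
P[1]: T = F6, S = E(K, T) = F4; 18 ⊕ F4 = EC.
P[2]: T = F7, S = E(K, T) = F5; 4E ⊕ F5 = BB.
P[3]: T = F8, S = E(K, T) = F6; 60 ⊕ F6 = 96.
P[4]: T = F9, S = E(K, T) = F7; EB ⊕ F7 = 1C.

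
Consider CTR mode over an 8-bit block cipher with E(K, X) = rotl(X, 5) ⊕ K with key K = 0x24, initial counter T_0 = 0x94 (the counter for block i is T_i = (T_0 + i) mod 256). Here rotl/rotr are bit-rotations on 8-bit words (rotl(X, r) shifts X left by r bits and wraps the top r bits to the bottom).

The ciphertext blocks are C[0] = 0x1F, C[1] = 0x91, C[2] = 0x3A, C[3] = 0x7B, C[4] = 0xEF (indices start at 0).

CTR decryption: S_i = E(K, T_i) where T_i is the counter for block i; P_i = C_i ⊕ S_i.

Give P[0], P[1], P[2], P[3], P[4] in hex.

P[0] = 0xA9, P[1] = 0x07, P[2] = 0xCC, P[3] = 0xAD, P[4] = 0xD8

P[0]: T = 0x94, S = E(K, T) = 0xB6; 0x1F ⊕ 0xB6 = 0xA9.
P[1]: T = 0x95, S = E(K, T) = 0x96; 0x91 ⊕ 0x96 = 0x07.
P[2]: T = 0x96, S = E(K, T) = 0xF6; 0x3A ⊕ 0xF6 = 0xCC.
P[3]: T = 0x97, S = E(K, T) = 0xD6; 0x7B ⊕ 0xD6 = 0xAD.
P[4]: T = 0x98, S = E(K, T) = 0x37; 0xEF ⊕ 0x37 = 0xD8.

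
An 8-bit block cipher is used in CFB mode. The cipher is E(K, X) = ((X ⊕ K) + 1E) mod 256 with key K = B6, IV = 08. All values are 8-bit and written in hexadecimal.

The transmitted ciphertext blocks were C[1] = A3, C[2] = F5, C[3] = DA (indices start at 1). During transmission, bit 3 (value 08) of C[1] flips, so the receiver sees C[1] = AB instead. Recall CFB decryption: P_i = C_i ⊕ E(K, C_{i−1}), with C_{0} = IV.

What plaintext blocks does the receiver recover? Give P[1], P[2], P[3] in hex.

P[1] = 77, P[2] = CE, P[3] = BB

Only C[1] changed, to AB. In CFB, a change in C_i flips the same bit in P_i and garbles P_{i+1}. Decrypting the received ciphertext:
P[1]: E(K, 08) = DC; AB ⊕ DC = 77.
P[2]: E(K, AB) = 3B; F5 ⊕ 3B = CE.
P[3]: E(K, F5) = 61; DA ⊕ 61 = BB.
Blocks that differ from the original plaintext: P[1], P[2].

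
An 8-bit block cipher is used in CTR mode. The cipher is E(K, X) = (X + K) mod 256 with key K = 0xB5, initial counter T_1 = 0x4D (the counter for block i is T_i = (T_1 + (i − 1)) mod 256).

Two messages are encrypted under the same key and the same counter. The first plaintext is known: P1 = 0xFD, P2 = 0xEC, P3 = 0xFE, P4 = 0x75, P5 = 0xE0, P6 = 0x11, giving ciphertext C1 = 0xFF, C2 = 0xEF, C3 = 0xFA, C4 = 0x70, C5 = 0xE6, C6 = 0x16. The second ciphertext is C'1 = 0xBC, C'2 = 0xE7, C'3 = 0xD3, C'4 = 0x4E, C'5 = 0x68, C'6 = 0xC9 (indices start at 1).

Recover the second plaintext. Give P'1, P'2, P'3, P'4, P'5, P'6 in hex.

P'1 = 0xBE, P'2 = 0xE4, P'3 = 0xD7, P'4 = 0x4B, P'5 = 0x6E, P'6 = 0xCE

In CTR with a reused counter, both messages share the same keystream S_i, so C_i ⊕ C'_i = P_i ⊕ P'_i and thus P'_i = P_i ⊕ C_i ⊕ C'_i.
P'1: 0xFD ⊕ 0xFF ⊕ 0xBC = 0xBE.
P'2: 0xEC ⊕ 0xEF ⊕ 0xE7 = 0xE4.
P'3: 0xFE ⊕ 0xFA ⊕ 0xD3 = 0xD7.
P'4: 0x75 ⊕ 0x70 ⊕ 0x4E = 0x4B.
P'5: 0xE0 ⊕ 0xE6 ⊕ 0x68 = 0x6E.
P'6: 0x11 ⊕ 0x16 ⊕ 0xC9 = 0xCE.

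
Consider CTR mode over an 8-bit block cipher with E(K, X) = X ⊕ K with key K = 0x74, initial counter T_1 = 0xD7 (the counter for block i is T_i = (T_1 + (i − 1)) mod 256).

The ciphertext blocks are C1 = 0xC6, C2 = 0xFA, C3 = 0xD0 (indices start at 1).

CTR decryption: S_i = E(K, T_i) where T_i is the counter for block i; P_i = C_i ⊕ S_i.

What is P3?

P3 = 0x7D

P3: T = 0xD9, S = E(K, T) = 0xAD; 0xD0 ⊕ 0xAD = 0x7D.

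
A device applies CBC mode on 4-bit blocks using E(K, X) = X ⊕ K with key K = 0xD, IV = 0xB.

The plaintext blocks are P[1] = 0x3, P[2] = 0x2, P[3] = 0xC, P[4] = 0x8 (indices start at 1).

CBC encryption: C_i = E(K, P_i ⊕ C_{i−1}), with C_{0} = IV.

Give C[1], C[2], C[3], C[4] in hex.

C[1]: P[1] ⊕ 0xB = 0x8; E(K, 0x8) = 0x5.
C[2]: P[2] ⊕ 0x5 = 0x7; E(K, 0x7) = 0xA.
C[3]: P[3] ⊕ 0xA = 0x6; E(K, 0x6) = 0xB.
C[4]: P[4] ⊕ 0xB = 0x3; E(K, 0x3) = 0xE.

C[1] = 0x5, C[2] = 0xA, C[3] = 0xB, C[4] = 0xE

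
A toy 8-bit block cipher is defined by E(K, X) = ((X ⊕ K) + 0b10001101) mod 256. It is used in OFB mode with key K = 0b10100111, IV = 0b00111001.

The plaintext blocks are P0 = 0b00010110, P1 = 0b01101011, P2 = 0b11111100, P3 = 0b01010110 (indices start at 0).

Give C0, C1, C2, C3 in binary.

C0 = 0b00111101, C1 = 0b01110010, C2 = 0b10110111, C3 = 0b00101111

OFB encryption: S_i = E(K, S_{i−1}) with S_{−1} = IV; C_i = P_i ⊕ S_i.
C0: S = E(K, 0b00111001) = 0b00101011; 0b00010110 ⊕ 0b00101011 = 0b00111101.
C1: S = E(K, 0b00101011) = 0b00011001; 0b01101011 ⊕ 0b00011001 = 0b01110010.
C2: S = E(K, 0b00011001) = 0b01001011; 0b11111100 ⊕ 0b01001011 = 0b10110111.
C3: S = E(K, 0b01001011) = 0b01111001; 0b01010110 ⊕ 0b01111001 = 0b00101111.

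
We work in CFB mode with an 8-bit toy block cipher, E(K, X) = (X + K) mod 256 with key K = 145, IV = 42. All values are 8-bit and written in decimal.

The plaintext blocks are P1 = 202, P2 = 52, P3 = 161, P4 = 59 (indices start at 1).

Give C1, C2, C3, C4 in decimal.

CFB encryption: C_i = P_i ⊕ E(K, C_{i−1}), with C_{0} = IV.
C1: E(K, 42) = 187; 202 ⊕ 187 = 113.
C2: E(K, 113) = 2; 52 ⊕ 2 = 54.
C3: E(K, 54) = 199; 161 ⊕ 199 = 102.
C4: E(K, 102) = 247; 59 ⊕ 247 = 204.

C1 = 113, C2 = 54, C3 = 102, C4 = 204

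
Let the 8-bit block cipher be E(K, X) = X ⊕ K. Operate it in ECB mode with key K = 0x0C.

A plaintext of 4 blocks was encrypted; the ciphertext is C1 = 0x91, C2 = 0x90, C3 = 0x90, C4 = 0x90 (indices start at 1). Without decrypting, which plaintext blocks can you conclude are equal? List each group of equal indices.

ECB encrypts each block independently with the same key, so equal ciphertext blocks imply equal plaintext blocks.
C2 = C3 = C4 = 0x90, so P2 = P3 = P4.

P2 = P3 = P4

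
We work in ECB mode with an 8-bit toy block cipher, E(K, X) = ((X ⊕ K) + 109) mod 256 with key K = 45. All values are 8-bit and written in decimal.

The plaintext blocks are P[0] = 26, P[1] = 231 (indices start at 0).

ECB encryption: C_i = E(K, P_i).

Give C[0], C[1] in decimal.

C[0] = 164, C[1] = 55

C[0]: E(K, 26) = 164.
C[1]: E(K, 231) = 55.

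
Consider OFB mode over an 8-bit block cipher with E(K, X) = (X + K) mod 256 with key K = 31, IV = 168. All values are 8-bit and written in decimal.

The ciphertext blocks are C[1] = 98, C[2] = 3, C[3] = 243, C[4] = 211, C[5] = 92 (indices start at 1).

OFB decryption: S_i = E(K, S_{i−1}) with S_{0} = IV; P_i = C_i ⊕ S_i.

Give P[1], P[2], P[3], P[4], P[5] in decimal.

P[1] = 165, P[2] = 229, P[3] = 246, P[4] = 247, P[5] = 31

P[1]: S = E(K, 168) = 199; 98 ⊕ 199 = 165.
P[2]: S = E(K, 199) = 230; 3 ⊕ 230 = 229.
P[3]: S = E(K, 230) = 5; 243 ⊕ 5 = 246.
P[4]: S = E(K, 5) = 36; 211 ⊕ 36 = 247.
P[5]: S = E(K, 36) = 67; 92 ⊕ 67 = 31.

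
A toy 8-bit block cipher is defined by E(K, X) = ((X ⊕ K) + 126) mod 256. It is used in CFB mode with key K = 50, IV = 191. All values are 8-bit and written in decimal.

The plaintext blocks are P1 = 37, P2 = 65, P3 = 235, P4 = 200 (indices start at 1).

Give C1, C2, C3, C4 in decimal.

C1 = 46, C2 = 219, C3 = 140, C4 = 244

CFB encryption: C_i = P_i ⊕ E(K, C_{i−1}), with C_{0} = IV.
C1: E(K, 191) = 11; 37 ⊕ 11 = 46.
C2: E(K, 46) = 154; 65 ⊕ 154 = 219.
C3: E(K, 219) = 103; 235 ⊕ 103 = 140.
C4: E(K, 140) = 60; 200 ⊕ 60 = 244.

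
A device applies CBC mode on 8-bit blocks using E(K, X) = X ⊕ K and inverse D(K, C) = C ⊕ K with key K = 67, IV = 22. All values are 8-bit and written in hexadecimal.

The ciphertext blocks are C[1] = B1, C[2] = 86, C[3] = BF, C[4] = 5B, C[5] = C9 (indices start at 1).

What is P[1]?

CBC decryption: P_i = D(K, C_i) ⊕ C_{i−1}, with C_{0} = IV.
P[1]: D(K, B1) = D6; D6 ⊕ 22 = F4.

P[1] = F4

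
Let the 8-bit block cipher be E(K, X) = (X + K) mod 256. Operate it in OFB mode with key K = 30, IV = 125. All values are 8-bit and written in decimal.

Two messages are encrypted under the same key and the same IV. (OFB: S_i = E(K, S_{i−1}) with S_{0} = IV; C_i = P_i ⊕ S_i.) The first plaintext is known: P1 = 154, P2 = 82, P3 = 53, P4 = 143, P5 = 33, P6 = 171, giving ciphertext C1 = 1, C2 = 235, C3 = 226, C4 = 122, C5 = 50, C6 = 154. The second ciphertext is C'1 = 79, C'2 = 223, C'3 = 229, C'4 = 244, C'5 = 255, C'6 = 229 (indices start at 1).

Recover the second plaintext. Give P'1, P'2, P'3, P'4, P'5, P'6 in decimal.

In OFB with a reused IV, both messages share the same keystream S_i, so C_i ⊕ C'_i = P_i ⊕ P'_i and thus P'_i = P_i ⊕ C_i ⊕ C'_i.
P'1: 154 ⊕ 1 ⊕ 79 = 212.
P'2: 82 ⊕ 235 ⊕ 223 = 102.
P'3: 53 ⊕ 226 ⊕ 229 = 50.
P'4: 143 ⊕ 122 ⊕ 244 = 1.
P'5: 33 ⊕ 50 ⊕ 255 = 236.
P'6: 171 ⊕ 154 ⊕ 229 = 212.

P'1 = 212, P'2 = 102, P'3 = 50, P'4 = 1, P'5 = 236, P'6 = 212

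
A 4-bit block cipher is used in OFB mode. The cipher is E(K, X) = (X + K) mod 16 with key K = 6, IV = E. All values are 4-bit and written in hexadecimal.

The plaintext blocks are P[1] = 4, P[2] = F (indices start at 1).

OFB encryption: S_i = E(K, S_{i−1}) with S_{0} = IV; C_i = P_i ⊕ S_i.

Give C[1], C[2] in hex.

C[1] = 0, C[2] = 5

C[1]: S = E(K, E) = 4; 4 ⊕ 4 = 0.
C[2]: S = E(K, 4) = A; F ⊕ A = 5.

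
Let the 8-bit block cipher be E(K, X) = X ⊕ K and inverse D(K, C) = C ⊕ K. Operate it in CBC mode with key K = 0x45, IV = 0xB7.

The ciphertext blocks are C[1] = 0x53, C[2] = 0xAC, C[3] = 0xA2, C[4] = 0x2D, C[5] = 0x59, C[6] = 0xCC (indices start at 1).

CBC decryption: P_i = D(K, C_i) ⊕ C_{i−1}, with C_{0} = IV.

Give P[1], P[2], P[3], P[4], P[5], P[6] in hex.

P[1] = 0xA1, P[2] = 0xBA, P[3] = 0x4B, P[4] = 0xCA, P[5] = 0x31, P[6] = 0xD0

P[1]: D(K, 0x53) = 0x16; 0x16 ⊕ 0xB7 = 0xA1.
P[2]: D(K, 0xAC) = 0xE9; 0xE9 ⊕ 0x53 = 0xBA.
P[3]: D(K, 0xA2) = 0xE7; 0xE7 ⊕ 0xAC = 0x4B.
P[4]: D(K, 0x2D) = 0x68; 0x68 ⊕ 0xA2 = 0xCA.
P[5]: D(K, 0x59) = 0x1C; 0x1C ⊕ 0x2D = 0x31.
P[6]: D(K, 0xCC) = 0x89; 0x89 ⊕ 0x59 = 0xD0.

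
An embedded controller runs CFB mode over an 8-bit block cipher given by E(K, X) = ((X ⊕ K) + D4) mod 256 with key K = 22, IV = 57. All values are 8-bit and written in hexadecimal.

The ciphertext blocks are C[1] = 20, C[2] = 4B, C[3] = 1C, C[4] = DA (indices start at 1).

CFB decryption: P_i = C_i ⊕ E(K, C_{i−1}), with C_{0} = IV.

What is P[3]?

P[3]: E(K, 4B) = 3D; 1C ⊕ 3D = 21.

P[3] = 21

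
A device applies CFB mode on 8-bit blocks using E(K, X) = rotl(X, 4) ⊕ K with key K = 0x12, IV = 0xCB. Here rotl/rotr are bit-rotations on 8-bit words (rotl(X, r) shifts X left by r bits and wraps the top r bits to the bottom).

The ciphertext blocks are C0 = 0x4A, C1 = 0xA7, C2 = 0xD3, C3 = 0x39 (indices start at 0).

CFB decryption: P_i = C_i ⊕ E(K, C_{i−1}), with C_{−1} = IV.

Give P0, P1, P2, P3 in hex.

P0: E(K, 0xCB) = 0xAE; 0x4A ⊕ 0xAE = 0xE4.
P1: E(K, 0x4A) = 0xB6; 0xA7 ⊕ 0xB6 = 0x11.
P2: E(K, 0xA7) = 0x68; 0xD3 ⊕ 0x68 = 0xBB.
P3: E(K, 0xD3) = 0x2F; 0x39 ⊕ 0x2F = 0x16.

P0 = 0xE4, P1 = 0x11, P2 = 0xBB, P3 = 0x16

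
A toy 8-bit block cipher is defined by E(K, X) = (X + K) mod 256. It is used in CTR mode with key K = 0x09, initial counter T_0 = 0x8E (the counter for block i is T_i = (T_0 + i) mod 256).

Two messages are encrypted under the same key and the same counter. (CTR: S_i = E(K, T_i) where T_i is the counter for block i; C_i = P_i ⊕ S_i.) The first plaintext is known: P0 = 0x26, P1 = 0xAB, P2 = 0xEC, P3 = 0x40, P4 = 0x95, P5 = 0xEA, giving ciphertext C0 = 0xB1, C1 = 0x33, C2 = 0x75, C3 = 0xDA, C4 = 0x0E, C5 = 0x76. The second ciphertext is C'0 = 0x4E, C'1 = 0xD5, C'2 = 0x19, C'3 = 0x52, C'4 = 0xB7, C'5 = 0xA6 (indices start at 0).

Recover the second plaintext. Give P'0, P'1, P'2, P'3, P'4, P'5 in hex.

P'0 = 0xD9, P'1 = 0x4D, P'2 = 0x80, P'3 = 0xC8, P'4 = 0x2C, P'5 = 0x3A

In CTR with a reused counter, both messages share the same keystream S_i, so C_i ⊕ C'_i = P_i ⊕ P'_i and thus P'_i = P_i ⊕ C_i ⊕ C'_i.
P'0: 0x26 ⊕ 0xB1 ⊕ 0x4E = 0xD9.
P'1: 0xAB ⊕ 0x33 ⊕ 0xD5 = 0x4D.
P'2: 0xEC ⊕ 0x75 ⊕ 0x19 = 0x80.
P'3: 0x40 ⊕ 0xDA ⊕ 0x52 = 0xC8.
P'4: 0x95 ⊕ 0x0E ⊕ 0xB7 = 0x2C.
P'5: 0xEA ⊕ 0x76 ⊕ 0xA6 = 0x3A.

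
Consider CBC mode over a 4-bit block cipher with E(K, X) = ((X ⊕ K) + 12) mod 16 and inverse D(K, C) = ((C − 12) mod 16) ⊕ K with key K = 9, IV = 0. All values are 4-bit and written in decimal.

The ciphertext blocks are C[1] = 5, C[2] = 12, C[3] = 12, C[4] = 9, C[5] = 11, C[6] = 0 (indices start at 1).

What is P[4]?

CBC decryption: P_i = D(K, C_i) ⊕ C_{i−1}, with C_{0} = IV.
P[4]: D(K, 9) = 4; 4 ⊕ 12 = 8.

P[4] = 8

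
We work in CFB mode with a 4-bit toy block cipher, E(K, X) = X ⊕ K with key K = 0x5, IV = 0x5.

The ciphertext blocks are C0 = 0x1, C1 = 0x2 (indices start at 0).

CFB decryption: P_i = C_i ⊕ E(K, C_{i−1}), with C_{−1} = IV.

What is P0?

P0 = 0x1

P0: E(K, 0x5) = 0x0; 0x1 ⊕ 0x0 = 0x1.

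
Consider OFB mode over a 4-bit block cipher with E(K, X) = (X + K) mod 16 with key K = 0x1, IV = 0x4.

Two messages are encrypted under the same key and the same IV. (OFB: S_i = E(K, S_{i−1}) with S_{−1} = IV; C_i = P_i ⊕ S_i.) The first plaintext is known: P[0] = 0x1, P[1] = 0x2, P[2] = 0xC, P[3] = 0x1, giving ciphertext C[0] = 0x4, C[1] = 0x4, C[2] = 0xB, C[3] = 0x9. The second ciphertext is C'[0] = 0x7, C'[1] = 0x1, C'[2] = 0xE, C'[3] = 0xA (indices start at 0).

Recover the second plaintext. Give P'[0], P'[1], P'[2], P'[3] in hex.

In OFB with a reused IV, both messages share the same keystream S_i, so C_i ⊕ C'_i = P_i ⊕ P'_i and thus P'_i = P_i ⊕ C_i ⊕ C'_i.
P'[0]: 0x1 ⊕ 0x4 ⊕ 0x7 = 0x2.
P'[1]: 0x2 ⊕ 0x4 ⊕ 0x1 = 0x7.
P'[2]: 0xC ⊕ 0xB ⊕ 0xE = 0x9.
P'[3]: 0x1 ⊕ 0x9 ⊕ 0xA = 0x2.

P'[0] = 0x2, P'[1] = 0x7, P'[2] = 0x9, P'[3] = 0x2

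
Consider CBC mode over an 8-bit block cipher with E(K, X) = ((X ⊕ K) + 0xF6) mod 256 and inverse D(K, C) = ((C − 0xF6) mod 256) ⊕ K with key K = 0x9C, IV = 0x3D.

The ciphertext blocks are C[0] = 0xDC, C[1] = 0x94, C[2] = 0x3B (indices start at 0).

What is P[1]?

CBC decryption: P_i = D(K, C_i) ⊕ C_{i−1}, with C_{−1} = IV.
P[1]: D(K, 0x94) = 0x02; 0x02 ⊕ 0xDC = 0xDE.

P[1] = 0xDE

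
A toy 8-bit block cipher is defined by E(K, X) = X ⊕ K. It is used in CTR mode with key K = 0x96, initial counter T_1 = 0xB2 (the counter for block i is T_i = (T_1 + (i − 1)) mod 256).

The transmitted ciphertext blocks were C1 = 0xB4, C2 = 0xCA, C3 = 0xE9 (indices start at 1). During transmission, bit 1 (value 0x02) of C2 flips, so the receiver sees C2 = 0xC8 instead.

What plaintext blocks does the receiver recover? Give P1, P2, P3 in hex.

CTR decryption: S_i = E(K, T_i) where T_i is the counter for block i; P_i = C_i ⊕ S_i.
Only C2 changed, to 0xC8. In CTR, a change in C_i flips the same bit in P_i only; the keystream is unaffected. Decrypting the received ciphertext:
P1: T = 0xB2, S = E(K, T) = 0x24; 0xB4 ⊕ 0x24 = 0x90.
P2: T = 0xB3, S = E(K, T) = 0x25; 0xC8 ⊕ 0x25 = 0xED.
P3: T = 0xB4, S = E(K, T) = 0x22; 0xE9 ⊕ 0x22 = 0xCB.
Blocks that differ from the original plaintext: P2.

P1 = 0x90, P2 = 0xED, P3 = 0xCB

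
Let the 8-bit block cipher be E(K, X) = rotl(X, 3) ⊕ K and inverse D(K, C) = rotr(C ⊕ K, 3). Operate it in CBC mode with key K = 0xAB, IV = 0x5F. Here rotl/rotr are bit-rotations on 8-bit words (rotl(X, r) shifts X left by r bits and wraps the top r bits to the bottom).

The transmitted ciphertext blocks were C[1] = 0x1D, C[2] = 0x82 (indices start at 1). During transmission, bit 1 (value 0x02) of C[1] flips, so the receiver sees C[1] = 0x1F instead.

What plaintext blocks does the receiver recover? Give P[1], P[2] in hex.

P[1] = 0xC9, P[2] = 0x3A

CBC decryption: P_i = D(K, C_i) ⊕ C_{i−1}, with C_{0} = IV.
Only C[1] changed, to 0x1F. In CBC, a change in C_i garbles P_i and flips the same bit in P_{i+1}. Decrypting the received ciphertext:
P[1]: D(K, 0x1F) = 0x96; 0x96 ⊕ 0x5F = 0xC9.
P[2]: D(K, 0x82) = 0x25; 0x25 ⊕ 0x1F = 0x3A.
Blocks that differ from the original plaintext: P[1], P[2].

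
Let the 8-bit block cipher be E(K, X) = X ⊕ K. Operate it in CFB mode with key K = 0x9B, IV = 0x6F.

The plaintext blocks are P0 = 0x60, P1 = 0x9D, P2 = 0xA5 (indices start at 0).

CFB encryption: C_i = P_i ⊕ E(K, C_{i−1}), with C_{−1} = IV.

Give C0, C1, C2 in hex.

C0 = 0x94, C1 = 0x92, C2 = 0xAC

C0: E(K, 0x6F) = 0xF4; 0x60 ⊕ 0xF4 = 0x94.
C1: E(K, 0x94) = 0x0F; 0x9D ⊕ 0x0F = 0x92.
C2: E(K, 0x92) = 0x09; 0xA5 ⊕ 0x09 = 0xAC.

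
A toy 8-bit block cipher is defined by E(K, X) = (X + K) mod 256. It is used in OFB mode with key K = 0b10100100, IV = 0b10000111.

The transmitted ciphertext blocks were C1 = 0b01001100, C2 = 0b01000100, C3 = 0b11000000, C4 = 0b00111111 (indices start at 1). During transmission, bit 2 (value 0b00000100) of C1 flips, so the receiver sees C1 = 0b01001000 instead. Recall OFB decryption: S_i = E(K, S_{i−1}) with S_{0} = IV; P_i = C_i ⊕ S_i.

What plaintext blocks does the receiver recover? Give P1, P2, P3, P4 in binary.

Only C1 changed, to 0b01001000. In OFB, a change in C_i flips the same bit in P_i only; the keystream is unaffected. Decrypting the received ciphertext:
P1: S = E(K, 0b10000111) = 0b00101011; 0b01001000 ⊕ 0b00101011 = 0b01100011.
P2: S = E(K, 0b00101011) = 0b11001111; 0b01000100 ⊕ 0b11001111 = 0b10001011.
P3: S = E(K, 0b11001111) = 0b01110011; 0b11000000 ⊕ 0b01110011 = 0b10110011.
P4: S = E(K, 0b01110011) = 0b00010111; 0b00111111 ⊕ 0b00010111 = 0b00101000.
Blocks that differ from the original plaintext: P1.

P1 = 0b01100011, P2 = 0b10001011, P3 = 0b10110011, P4 = 0b00101000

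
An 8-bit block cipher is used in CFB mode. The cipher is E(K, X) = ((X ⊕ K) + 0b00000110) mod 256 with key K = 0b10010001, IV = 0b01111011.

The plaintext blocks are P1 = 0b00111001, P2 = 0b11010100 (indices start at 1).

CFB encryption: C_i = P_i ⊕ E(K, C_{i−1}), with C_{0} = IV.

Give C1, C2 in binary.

C1: E(K, 0b01111011) = 0b11110000; 0b00111001 ⊕ 0b11110000 = 0b11001001.
C2: E(K, 0b11001001) = 0b01011110; 0b11010100 ⊕ 0b01011110 = 0b10001010.

C1 = 0b11001001, C2 = 0b10001010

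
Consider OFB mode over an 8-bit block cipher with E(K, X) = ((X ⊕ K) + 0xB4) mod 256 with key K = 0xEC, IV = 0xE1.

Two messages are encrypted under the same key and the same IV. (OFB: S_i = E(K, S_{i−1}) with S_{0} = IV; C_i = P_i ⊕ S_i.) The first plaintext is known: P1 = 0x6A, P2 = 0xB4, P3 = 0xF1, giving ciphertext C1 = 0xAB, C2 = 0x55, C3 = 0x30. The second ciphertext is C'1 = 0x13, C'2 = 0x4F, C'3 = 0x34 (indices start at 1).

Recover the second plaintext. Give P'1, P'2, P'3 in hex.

In OFB with a reused IV, both messages share the same keystream S_i, so C_i ⊕ C'_i = P_i ⊕ P'_i and thus P'_i = P_i ⊕ C_i ⊕ C'_i.
P'1: 0x6A ⊕ 0xAB ⊕ 0x13 = 0xD2.
P'2: 0xB4 ⊕ 0x55 ⊕ 0x4F = 0xAE.
P'3: 0xF1 ⊕ 0x30 ⊕ 0x34 = 0xF5.

P'1 = 0xD2, P'2 = 0xAE, P'3 = 0xF5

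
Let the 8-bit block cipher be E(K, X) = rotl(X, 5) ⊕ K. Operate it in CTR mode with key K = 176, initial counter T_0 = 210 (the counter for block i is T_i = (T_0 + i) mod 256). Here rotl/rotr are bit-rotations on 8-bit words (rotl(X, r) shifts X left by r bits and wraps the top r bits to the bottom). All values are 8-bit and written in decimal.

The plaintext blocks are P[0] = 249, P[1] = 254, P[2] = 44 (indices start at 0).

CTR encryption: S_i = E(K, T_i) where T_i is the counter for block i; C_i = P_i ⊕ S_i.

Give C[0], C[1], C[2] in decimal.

C[0]: T = 210, S = E(K, T) = 234; 249 ⊕ 234 = 19.
C[1]: T = 211, S = E(K, T) = 202; 254 ⊕ 202 = 52.
C[2]: T = 212, S = E(K, T) = 42; 44 ⊕ 42 = 6.

C[0] = 19, C[1] = 52, C[2] = 6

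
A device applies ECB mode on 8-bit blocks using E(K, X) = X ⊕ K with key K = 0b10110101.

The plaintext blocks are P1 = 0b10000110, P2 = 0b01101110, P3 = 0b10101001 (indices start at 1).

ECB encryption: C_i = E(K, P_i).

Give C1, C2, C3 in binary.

C1 = 0b00110011, C2 = 0b11011011, C3 = 0b00011100

C1: E(K, 0b10000110) = 0b00110011.
C2: E(K, 0b01101110) = 0b11011011.
C3: E(K, 0b10101001) = 0b00011100.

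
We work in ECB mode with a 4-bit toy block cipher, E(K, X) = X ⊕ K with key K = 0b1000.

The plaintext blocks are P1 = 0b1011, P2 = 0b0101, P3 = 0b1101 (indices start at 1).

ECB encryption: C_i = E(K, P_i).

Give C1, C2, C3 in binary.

C1: E(K, 0b1011) = 0b0011.
C2: E(K, 0b0101) = 0b1101.
C3: E(K, 0b1101) = 0b0101.

C1 = 0b0011, C2 = 0b1101, C3 = 0b0101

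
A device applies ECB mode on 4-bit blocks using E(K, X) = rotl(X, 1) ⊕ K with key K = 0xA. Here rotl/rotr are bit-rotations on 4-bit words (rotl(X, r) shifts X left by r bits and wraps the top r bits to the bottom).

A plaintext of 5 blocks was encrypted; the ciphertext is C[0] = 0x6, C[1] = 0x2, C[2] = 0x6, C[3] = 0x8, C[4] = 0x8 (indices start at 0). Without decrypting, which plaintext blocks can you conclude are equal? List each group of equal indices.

ECB encrypts each block independently with the same key, so equal ciphertext blocks imply equal plaintext blocks.
C[0] = C[2] = 0x6, so P[0] = P[2].
C[3] = C[4] = 0x8, so P[3] = P[4].

P[0] = P[2]; P[3] = P[4]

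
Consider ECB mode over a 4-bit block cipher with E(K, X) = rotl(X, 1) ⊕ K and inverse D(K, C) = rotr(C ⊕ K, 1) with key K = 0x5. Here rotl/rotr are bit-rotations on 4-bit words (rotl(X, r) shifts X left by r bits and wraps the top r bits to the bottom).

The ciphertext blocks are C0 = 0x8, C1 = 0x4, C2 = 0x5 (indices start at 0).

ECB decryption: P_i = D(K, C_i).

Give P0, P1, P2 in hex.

P0: D(K, 0x8) = 0xE.
P1: D(K, 0x4) = 0x8.
P2: D(K, 0x5) = 0x0.

P0 = 0xE, P1 = 0x8, P2 = 0x0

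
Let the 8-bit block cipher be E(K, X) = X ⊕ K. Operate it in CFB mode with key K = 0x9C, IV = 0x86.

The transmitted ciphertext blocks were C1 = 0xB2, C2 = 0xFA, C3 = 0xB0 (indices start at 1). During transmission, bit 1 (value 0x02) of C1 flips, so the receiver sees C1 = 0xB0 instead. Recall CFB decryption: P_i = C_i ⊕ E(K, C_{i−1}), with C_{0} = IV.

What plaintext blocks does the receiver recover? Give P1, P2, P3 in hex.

Only C1 changed, to 0xB0. In CFB, a change in C_i flips the same bit in P_i and garbles P_{i+1}. Decrypting the received ciphertext:
P1: E(K, 0x86) = 0x1A; 0xB0 ⊕ 0x1A = 0xAA.
P2: E(K, 0xB0) = 0x2C; 0xFA ⊕ 0x2C = 0xD6.
P3: E(K, 0xFA) = 0x66; 0xB0 ⊕ 0x66 = 0xD6.
Blocks that differ from the original plaintext: P1, P2.

P1 = 0xAA, P2 = 0xD6, P3 = 0xD6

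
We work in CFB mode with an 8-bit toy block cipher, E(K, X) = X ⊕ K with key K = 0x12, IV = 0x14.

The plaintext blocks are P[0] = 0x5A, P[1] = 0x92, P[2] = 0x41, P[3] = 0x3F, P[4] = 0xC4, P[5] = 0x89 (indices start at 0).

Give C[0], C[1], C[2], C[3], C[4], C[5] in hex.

CFB encryption: C_i = P_i ⊕ E(K, C_{i−1}), with C_{−1} = IV.
C[0]: E(K, 0x14) = 0x06; 0x5A ⊕ 0x06 = 0x5C.
C[1]: E(K, 0x5C) = 0x4E; 0x92 ⊕ 0x4E = 0xDC.
C[2]: E(K, 0xDC) = 0xCE; 0x41 ⊕ 0xCE = 0x8F.
C[3]: E(K, 0x8F) = 0x9D; 0x3F ⊕ 0x9D = 0xA2.
C[4]: E(K, 0xA2) = 0xB0; 0xC4 ⊕ 0xB0 = 0x74.
C[5]: E(K, 0x74) = 0x66; 0x89 ⊕ 0x66 = 0xEF.

C[0] = 0x5C, C[1] = 0xDC, C[2] = 0x8F, C[3] = 0xA2, C[4] = 0x74, C[5] = 0xEF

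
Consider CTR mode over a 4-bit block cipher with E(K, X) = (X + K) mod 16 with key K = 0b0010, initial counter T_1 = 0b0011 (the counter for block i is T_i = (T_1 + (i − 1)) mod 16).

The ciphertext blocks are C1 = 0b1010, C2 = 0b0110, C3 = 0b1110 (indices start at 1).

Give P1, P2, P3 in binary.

CTR decryption: S_i = E(K, T_i) where T_i is the counter for block i; P_i = C_i ⊕ S_i.
P1: T = 0b0011, S = E(K, T) = 0b0101; 0b1010 ⊕ 0b0101 = 0b1111.
P2: T = 0b0100, S = E(K, T) = 0b0110; 0b0110 ⊕ 0b0110 = 0b0000.
P3: T = 0b0101, S = E(K, T) = 0b0111; 0b1110 ⊕ 0b0111 = 0b1001.

P1 = 0b1111, P2 = 0b0000, P3 = 0b1001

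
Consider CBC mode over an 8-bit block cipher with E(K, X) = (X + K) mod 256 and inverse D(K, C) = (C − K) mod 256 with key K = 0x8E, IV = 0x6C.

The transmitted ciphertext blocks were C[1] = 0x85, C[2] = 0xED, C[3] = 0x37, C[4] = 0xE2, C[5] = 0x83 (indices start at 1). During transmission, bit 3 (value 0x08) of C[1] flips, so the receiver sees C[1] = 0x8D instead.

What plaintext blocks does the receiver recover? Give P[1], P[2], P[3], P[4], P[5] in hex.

CBC decryption: P_i = D(K, C_i) ⊕ C_{i−1}, with C_{0} = IV.
Only C[1] changed, to 0x8D. In CBC, a change in C_i garbles P_i and flips the same bit in P_{i+1}. Decrypting the received ciphertext:
P[1]: D(K, 0x8D) = 0xFF; 0xFF ⊕ 0x6C = 0x93.
P[2]: D(K, 0xED) = 0x5F; 0x5F ⊕ 0x8D = 0xD2.
P[3]: D(K, 0x37) = 0xA9; 0xA9 ⊕ 0xED = 0x44.
P[4]: D(K, 0xE2) = 0x54; 0x54 ⊕ 0x37 = 0x63.
P[5]: D(K, 0x83) = 0xF5; 0xF5 ⊕ 0xE2 = 0x17.
Blocks that differ from the original plaintext: P[1], P[2].

P[1] = 0x93, P[2] = 0xD2, P[3] = 0x44, P[4] = 0x63, P[5] = 0x17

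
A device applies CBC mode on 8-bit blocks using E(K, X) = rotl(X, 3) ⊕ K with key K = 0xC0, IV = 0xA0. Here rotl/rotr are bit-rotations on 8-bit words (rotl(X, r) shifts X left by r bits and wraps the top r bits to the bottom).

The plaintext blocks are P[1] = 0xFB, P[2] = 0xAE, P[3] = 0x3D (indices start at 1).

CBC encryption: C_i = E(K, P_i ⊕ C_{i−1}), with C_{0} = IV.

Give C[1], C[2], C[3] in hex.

C[1] = 0x1A, C[2] = 0x65, C[3] = 0x02

C[1]: P[1] ⊕ 0xA0 = 0x5B; E(K, 0x5B) = 0x1A.
C[2]: P[2] ⊕ 0x1A = 0xB4; E(K, 0xB4) = 0x65.
C[3]: P[3] ⊕ 0x65 = 0x58; E(K, 0x58) = 0x02.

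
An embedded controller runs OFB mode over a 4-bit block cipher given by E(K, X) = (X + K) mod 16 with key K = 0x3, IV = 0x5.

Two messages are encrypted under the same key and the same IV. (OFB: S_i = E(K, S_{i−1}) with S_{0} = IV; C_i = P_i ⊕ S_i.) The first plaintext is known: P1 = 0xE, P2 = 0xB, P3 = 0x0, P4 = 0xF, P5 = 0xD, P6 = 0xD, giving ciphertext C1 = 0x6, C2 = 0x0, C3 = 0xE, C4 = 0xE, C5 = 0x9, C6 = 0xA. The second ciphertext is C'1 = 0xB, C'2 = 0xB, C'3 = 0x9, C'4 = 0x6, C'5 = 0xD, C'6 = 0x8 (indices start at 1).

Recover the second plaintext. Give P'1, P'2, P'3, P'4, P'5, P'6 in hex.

P'1 = 0x3, P'2 = 0x0, P'3 = 0x7, P'4 = 0x7, P'5 = 0x9, P'6 = 0xF

In OFB with a reused IV, both messages share the same keystream S_i, so C_i ⊕ C'_i = P_i ⊕ P'_i and thus P'_i = P_i ⊕ C_i ⊕ C'_i.
P'1: 0xE ⊕ 0x6 ⊕ 0xB = 0x3.
P'2: 0xB ⊕ 0x0 ⊕ 0xB = 0x0.
P'3: 0x0 ⊕ 0xE ⊕ 0x9 = 0x7.
P'4: 0xF ⊕ 0xE ⊕ 0x6 = 0x7.
P'5: 0xD ⊕ 0x9 ⊕ 0xD = 0x9.
P'6: 0xD ⊕ 0xA ⊕ 0x8 = 0xF.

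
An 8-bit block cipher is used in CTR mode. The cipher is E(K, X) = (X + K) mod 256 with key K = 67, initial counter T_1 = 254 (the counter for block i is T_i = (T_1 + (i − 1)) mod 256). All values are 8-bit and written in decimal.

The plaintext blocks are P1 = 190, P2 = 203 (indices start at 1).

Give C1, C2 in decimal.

C1 = 255, C2 = 137

CTR encryption: S_i = E(K, T_i) where T_i is the counter for block i; C_i = P_i ⊕ S_i.
C1: T = 254, S = E(K, T) = 65; 190 ⊕ 65 = 255.
C2: T = 255, S = E(K, T) = 66; 203 ⊕ 66 = 137.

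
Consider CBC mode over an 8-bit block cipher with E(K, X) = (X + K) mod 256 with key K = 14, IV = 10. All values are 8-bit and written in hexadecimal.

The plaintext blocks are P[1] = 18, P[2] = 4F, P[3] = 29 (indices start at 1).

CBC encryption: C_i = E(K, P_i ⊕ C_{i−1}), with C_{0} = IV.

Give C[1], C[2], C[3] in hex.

C[1]: P[1] ⊕ 10 = 08; E(K, 08) = 1C.
C[2]: P[2] ⊕ 1C = 53; E(K, 53) = 67.
C[3]: P[3] ⊕ 67 = 4E; E(K, 4E) = 62.

C[1] = 1C, C[2] = 67, C[3] = 62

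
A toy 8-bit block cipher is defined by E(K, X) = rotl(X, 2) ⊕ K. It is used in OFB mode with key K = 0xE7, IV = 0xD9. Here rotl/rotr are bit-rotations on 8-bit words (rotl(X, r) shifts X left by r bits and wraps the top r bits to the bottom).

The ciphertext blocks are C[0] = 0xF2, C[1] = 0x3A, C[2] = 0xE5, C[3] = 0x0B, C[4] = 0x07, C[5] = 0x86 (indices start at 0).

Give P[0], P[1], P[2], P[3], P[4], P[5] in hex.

P[0] = 0x72, P[1] = 0xDF, P[2] = 0x95, P[3] = 0x2D, P[4] = 0x78, P[5] = 0x9C

OFB decryption: S_i = E(K, S_{i−1}) with S_{−1} = IV; P_i = C_i ⊕ S_i.
P[0]: S = E(K, 0xD9) = 0x80; 0xF2 ⊕ 0x80 = 0x72.
P[1]: S = E(K, 0x80) = 0xE5; 0x3A ⊕ 0xE5 = 0xDF.
P[2]: S = E(K, 0xE5) = 0x70; 0xE5 ⊕ 0x70 = 0x95.
P[3]: S = E(K, 0x70) = 0x26; 0x0B ⊕ 0x26 = 0x2D.
P[4]: S = E(K, 0x26) = 0x7F; 0x07 ⊕ 0x7F = 0x78.
P[5]: S = E(K, 0x7F) = 0x1A; 0x86 ⊕ 0x1A = 0x9C.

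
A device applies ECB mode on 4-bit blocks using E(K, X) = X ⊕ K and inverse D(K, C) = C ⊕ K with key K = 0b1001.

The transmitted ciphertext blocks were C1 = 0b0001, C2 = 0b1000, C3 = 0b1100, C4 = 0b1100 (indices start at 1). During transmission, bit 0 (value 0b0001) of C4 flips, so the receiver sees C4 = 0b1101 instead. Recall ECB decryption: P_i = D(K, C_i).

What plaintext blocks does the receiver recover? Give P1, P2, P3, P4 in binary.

Only C4 changed, to 0b1101. In ECB, a change in C_i affects only P_i. Decrypting the received ciphertext:
P1: D(K, 0b0001) = 0b1000.
P2: D(K, 0b1000) = 0b0001.
P3: D(K, 0b1100) = 0b0101.
P4: D(K, 0b1101) = 0b0100.
Blocks that differ from the original plaintext: P4.

P1 = 0b1000, P2 = 0b0001, P3 = 0b0101, P4 = 0b0100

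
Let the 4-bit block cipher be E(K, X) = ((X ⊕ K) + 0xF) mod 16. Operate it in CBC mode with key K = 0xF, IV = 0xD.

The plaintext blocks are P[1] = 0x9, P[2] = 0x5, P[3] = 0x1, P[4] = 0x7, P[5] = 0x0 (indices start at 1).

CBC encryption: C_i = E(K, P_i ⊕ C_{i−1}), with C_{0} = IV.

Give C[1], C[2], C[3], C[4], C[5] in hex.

C[1]: P[1] ⊕ 0xD = 0x4; E(K, 0x4) = 0xA.
C[2]: P[2] ⊕ 0xA = 0xF; E(K, 0xF) = 0xF.
C[3]: P[3] ⊕ 0xF = 0xE; E(K, 0xE) = 0x0.
C[4]: P[4] ⊕ 0x0 = 0x7; E(K, 0x7) = 0x7.
C[5]: P[5] ⊕ 0x7 = 0x7; E(K, 0x7) = 0x7.

C[1] = 0xA, C[2] = 0xF, C[3] = 0x0, C[4] = 0x7, C[5] = 0x7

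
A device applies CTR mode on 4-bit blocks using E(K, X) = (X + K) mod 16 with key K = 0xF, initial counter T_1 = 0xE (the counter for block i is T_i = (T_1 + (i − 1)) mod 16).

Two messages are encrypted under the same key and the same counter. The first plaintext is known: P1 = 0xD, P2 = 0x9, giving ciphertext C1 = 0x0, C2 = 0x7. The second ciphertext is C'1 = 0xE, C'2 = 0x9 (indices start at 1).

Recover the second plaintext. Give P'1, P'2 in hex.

In CTR with a reused counter, both messages share the same keystream S_i, so C_i ⊕ C'_i = P_i ⊕ P'_i and thus P'_i = P_i ⊕ C_i ⊕ C'_i.
P'1: 0xD ⊕ 0x0 ⊕ 0xE = 0x3.
P'2: 0x9 ⊕ 0x7 ⊕ 0x9 = 0x7.

P'1 = 0x3, P'2 = 0x7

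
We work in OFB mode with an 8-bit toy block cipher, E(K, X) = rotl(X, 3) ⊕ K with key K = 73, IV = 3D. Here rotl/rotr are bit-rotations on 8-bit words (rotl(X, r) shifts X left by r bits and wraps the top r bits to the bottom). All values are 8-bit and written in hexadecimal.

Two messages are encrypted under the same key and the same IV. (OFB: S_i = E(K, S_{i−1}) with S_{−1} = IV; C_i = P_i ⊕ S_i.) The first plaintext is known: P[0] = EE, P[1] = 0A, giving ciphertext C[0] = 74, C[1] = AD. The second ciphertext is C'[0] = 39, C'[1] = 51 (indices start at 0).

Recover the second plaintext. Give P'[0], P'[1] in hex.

P'[0] = A3, P'[1] = F6

In OFB with a reused IV, both messages share the same keystream S_i, so C_i ⊕ C'_i = P_i ⊕ P'_i and thus P'_i = P_i ⊕ C_i ⊕ C'_i.
P'[0]: EE ⊕ 74 ⊕ 39 = A3.
P'[1]: 0A ⊕ AD ⊕ 51 = F6.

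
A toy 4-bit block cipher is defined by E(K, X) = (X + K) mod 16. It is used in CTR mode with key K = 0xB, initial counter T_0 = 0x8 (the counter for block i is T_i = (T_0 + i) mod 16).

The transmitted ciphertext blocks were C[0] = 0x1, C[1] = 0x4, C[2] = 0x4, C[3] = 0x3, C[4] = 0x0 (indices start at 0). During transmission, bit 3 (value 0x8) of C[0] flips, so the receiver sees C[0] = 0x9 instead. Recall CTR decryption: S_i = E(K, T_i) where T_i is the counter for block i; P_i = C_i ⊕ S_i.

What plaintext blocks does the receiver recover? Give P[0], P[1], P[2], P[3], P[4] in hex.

P[0] = 0xA, P[1] = 0x0, P[2] = 0x1, P[3] = 0x5, P[4] = 0x7

Only C[0] changed, to 0x9. In CTR, a change in C_i flips the same bit in P_i only; the keystream is unaffected. Decrypting the received ciphertext:
P[0]: T = 0x8, S = E(K, T) = 0x3; 0x9 ⊕ 0x3 = 0xA.
P[1]: T = 0x9, S = E(K, T) = 0x4; 0x4 ⊕ 0x4 = 0x0.
P[2]: T = 0xA, S = E(K, T) = 0x5; 0x4 ⊕ 0x5 = 0x1.
P[3]: T = 0xB, S = E(K, T) = 0x6; 0x3 ⊕ 0x6 = 0x5.
P[4]: T = 0xC, S = E(K, T) = 0x7; 0x0 ⊕ 0x7 = 0x7.
Blocks that differ from the original plaintext: P[0].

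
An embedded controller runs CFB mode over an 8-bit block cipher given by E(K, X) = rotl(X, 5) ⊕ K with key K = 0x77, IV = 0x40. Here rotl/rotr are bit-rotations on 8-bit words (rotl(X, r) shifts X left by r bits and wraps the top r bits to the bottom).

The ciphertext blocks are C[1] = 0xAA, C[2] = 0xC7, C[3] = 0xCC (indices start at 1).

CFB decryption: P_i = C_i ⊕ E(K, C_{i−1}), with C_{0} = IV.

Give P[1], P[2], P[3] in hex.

P[1]: E(K, 0x40) = 0x7F; 0xAA ⊕ 0x7F = 0xD5.
P[2]: E(K, 0xAA) = 0x22; 0xC7 ⊕ 0x22 = 0xE5.
P[3]: E(K, 0xC7) = 0x8F; 0xCC ⊕ 0x8F = 0x43.

P[1] = 0xD5, P[2] = 0xE5, P[3] = 0x43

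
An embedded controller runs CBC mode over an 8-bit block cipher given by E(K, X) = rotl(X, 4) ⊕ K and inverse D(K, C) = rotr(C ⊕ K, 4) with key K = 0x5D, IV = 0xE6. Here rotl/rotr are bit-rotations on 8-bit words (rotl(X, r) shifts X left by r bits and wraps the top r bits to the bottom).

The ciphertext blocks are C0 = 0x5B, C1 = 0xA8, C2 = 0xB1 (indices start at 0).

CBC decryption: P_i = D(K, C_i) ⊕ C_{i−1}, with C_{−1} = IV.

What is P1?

P1 = 0x04

P1: D(K, 0xA8) = 0x5F; 0x5F ⊕ 0x5B = 0x04.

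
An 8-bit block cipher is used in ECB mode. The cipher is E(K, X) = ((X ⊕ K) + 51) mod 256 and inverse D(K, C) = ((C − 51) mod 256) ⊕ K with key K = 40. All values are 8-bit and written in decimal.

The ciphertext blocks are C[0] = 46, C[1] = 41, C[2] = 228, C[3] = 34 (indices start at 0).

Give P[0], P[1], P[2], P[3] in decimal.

ECB decryption: P_i = D(K, C_i).
P[0]: D(K, 46) = 211.
P[1]: D(K, 41) = 222.
P[2]: D(K, 228) = 153.
P[3]: D(K, 34) = 199.

P[0] = 211, P[1] = 222, P[2] = 153, P[3] = 199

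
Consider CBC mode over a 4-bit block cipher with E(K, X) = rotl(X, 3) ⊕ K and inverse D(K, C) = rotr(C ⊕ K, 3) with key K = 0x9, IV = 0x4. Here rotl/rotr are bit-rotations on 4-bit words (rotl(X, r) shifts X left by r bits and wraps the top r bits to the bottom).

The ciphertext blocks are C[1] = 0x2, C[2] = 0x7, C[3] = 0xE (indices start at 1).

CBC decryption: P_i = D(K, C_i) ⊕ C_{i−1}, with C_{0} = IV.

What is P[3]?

P[3]: D(K, 0xE) = 0xE; 0xE ⊕ 0x7 = 0x9.

P[3] = 0x9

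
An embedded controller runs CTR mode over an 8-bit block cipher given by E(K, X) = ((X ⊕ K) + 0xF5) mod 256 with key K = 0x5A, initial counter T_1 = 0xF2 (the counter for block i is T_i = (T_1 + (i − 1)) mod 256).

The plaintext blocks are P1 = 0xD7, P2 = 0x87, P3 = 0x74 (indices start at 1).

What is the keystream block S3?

CTR encryption: S_i = E(K, T_i) where T_i is the counter for block i; C_i = P_i ⊕ S_i.
C1: T = 0xF2, S = E(K, T) = 0x9D; 0xD7 ⊕ 0x9D = 0x4A.
C2: T = 0xF3, S = E(K, T) = 0x9E; 0x87 ⊕ 0x9E = 0x19.
C3: T = 0xF4, S = E(K, T) = 0xA3; 0x74 ⊕ 0xA3 = 0xD7.
So S3 = 0xA3.

0xA3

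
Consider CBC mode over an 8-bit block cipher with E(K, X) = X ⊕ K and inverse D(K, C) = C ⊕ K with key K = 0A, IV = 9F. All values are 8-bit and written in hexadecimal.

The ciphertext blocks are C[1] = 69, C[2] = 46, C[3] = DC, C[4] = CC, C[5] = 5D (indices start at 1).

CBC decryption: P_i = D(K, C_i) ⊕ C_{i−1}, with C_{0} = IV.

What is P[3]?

P[3]: D(K, DC) = D6; D6 ⊕ 46 = 90.

P[3] = 90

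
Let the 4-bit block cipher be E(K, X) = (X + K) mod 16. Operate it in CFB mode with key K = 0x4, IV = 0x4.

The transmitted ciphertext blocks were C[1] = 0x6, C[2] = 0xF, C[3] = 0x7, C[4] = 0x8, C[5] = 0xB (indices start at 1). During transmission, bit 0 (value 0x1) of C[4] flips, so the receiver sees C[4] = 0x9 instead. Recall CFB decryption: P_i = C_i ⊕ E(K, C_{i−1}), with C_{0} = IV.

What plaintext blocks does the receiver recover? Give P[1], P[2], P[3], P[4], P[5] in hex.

Only C[4] changed, to 0x9. In CFB, a change in C_i flips the same bit in P_i and garbles P_{i+1}. Decrypting the received ciphertext:
P[1]: E(K, 0x4) = 0x8; 0x6 ⊕ 0x8 = 0xE.
P[2]: E(K, 0x6) = 0xA; 0xF ⊕ 0xA = 0x5.
P[3]: E(K, 0xF) = 0x3; 0x7 ⊕ 0x3 = 0x4.
P[4]: E(K, 0x7) = 0xB; 0x9 ⊕ 0xB = 0x2.
P[5]: E(K, 0x9) = 0xD; 0xB ⊕ 0xD = 0x6.
Blocks that differ from the original plaintext: P[4], P[5].

P[1] = 0xE, P[2] = 0x5, P[3] = 0x4, P[4] = 0x2, P[5] = 0x6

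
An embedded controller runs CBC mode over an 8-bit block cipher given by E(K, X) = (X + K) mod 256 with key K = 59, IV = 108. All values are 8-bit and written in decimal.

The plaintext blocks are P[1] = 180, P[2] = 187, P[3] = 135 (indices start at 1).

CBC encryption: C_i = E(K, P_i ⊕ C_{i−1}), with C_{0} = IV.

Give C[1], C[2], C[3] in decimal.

C[1] = 19, C[2] = 227, C[3] = 159

C[1]: P[1] ⊕ 108 = 216; E(K, 216) = 19.
C[2]: P[2] ⊕ 19 = 168; E(K, 168) = 227.
C[3]: P[3] ⊕ 227 = 100; E(K, 100) = 159.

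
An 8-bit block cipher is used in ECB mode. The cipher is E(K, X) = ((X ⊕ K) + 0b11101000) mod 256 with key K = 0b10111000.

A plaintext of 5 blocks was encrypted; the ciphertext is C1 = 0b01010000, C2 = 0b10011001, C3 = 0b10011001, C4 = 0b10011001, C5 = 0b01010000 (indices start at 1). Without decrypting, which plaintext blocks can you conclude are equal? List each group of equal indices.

P1 = P5; P2 = P3 = P4

ECB encrypts each block independently with the same key, so equal ciphertext blocks imply equal plaintext blocks.
C1 = C5 = 0b01010000, so P1 = P5.
C2 = C3 = C4 = 0b10011001, so P2 = P3 = P4.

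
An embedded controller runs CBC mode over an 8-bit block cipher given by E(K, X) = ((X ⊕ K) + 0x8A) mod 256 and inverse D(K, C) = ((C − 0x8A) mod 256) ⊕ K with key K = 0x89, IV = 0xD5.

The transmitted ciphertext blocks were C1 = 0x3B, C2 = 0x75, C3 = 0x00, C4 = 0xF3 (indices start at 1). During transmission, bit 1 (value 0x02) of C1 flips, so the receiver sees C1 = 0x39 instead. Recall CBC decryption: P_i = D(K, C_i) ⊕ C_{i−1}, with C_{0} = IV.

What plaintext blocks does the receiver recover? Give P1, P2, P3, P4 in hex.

P1 = 0xF3, P2 = 0x5B, P3 = 0x8A, P4 = 0xE0

Only C1 changed, to 0x39. In CBC, a change in C_i garbles P_i and flips the same bit in P_{i+1}. Decrypting the received ciphertext:
P1: D(K, 0x39) = 0x26; 0x26 ⊕ 0xD5 = 0xF3.
P2: D(K, 0x75) = 0x62; 0x62 ⊕ 0x39 = 0x5B.
P3: D(K, 0x00) = 0xFF; 0xFF ⊕ 0x75 = 0x8A.
P4: D(K, 0xF3) = 0xE0; 0xE0 ⊕ 0x00 = 0xE0.
Blocks that differ from the original plaintext: P1, P2.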